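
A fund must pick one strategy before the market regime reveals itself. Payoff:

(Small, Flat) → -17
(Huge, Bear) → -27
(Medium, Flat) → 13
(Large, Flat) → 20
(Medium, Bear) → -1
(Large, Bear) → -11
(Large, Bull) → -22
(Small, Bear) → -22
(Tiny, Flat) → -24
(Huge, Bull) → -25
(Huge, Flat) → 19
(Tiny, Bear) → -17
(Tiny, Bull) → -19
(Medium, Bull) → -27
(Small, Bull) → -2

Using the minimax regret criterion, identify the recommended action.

Large

Column bests: Bear=-1, Flat=20, Bull=-2.
Tiny regrets: 16, 44, 17 → max 44
Small regrets: 21, 37, 0 → max 37
Medium regrets: 0, 7, 25 → max 25
Large regrets: 10, 0, 20 → max 20
Huge regrets: 26, 1, 23 → max 26
Smallest max regret = 20 → Large.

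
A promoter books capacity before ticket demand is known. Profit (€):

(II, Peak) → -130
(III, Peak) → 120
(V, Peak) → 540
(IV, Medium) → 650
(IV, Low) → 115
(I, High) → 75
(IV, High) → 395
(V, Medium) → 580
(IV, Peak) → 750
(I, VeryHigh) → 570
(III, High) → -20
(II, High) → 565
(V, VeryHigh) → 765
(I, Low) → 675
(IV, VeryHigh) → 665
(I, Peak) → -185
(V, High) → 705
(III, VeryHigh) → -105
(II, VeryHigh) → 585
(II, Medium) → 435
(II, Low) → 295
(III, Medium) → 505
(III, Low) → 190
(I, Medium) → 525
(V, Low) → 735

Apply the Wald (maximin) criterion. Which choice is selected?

V

Row minima: I=-185, II=-130, III=-105, IV=115, V=540
Best worst-case = 540 → V.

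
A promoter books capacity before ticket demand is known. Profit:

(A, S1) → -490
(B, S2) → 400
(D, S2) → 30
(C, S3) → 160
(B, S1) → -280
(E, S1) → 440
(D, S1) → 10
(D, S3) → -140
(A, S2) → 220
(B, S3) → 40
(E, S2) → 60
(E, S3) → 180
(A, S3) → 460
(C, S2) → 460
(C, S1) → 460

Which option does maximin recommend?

Row minima: A=-490, B=-280, C=160, D=-140, E=60
Best worst-case = 160 → C.

C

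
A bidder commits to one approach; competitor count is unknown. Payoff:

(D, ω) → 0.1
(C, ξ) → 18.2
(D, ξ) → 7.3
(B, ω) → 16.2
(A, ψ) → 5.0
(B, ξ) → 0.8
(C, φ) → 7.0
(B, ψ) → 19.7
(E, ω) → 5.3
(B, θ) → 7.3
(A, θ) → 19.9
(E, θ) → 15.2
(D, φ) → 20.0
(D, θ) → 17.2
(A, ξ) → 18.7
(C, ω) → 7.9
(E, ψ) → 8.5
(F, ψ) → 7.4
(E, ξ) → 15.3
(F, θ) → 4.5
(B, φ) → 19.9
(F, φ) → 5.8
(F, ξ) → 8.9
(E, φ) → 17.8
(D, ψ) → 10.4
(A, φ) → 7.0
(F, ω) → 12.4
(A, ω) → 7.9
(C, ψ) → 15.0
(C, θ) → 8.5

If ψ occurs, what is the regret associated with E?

11.2

Best payoff under ψ is 19.7.
Regret = 19.7 − 8.5 = 11.2.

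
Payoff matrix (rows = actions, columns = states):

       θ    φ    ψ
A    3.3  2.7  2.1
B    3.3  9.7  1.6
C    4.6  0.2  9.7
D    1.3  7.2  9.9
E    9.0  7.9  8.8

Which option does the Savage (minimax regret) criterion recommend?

E

Column bests: θ=9.0, φ=9.7, ψ=9.9.
A regrets: 5.7, 7.0, 7.8 → max 7.8
B regrets: 5.7, 0.0, 8.3 → max 8.3
C regrets: 4.4, 9.5, 0.2 → max 9.5
D regrets: 7.7, 2.5, 0.0 → max 7.7
E regrets: 0.0, 1.8, 1.1 → max 1.8
Smallest max regret = 1.8 → E.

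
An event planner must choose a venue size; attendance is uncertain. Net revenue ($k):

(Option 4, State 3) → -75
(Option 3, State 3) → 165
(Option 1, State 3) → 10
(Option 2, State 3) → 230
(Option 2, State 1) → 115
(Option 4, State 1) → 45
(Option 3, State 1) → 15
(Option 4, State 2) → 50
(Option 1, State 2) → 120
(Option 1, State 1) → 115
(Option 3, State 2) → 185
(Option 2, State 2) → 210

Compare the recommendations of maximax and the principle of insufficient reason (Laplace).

maximax → Option 2; laplace → Option 2 (agree)

Row maxima: Option 1=120, Option 2=230, Option 3=185, Option 4=50
Best best-case = 230 → Option 2.
Row averages: Option 1=245/3, Option 2=185, Option 3=365/3, Option 4=20/3
Highest average = 185 → Option 2.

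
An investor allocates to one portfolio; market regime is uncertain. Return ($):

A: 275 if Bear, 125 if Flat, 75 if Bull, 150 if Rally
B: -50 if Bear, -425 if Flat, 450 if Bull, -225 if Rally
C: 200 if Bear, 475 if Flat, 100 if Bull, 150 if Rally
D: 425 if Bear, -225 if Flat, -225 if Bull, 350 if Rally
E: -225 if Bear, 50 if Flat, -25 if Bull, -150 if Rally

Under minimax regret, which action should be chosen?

Column bests: Bear=425, Flat=475, Bull=450, Rally=350.
A regrets: 150, 350, 375, 200 → max 375
B regrets: 475, 900, 0, 575 → max 900
C regrets: 225, 0, 350, 200 → max 350
D regrets: 0, 700, 675, 0 → max 700
E regrets: 650, 425, 475, 500 → max 650
Smallest max regret = 350 → C.

C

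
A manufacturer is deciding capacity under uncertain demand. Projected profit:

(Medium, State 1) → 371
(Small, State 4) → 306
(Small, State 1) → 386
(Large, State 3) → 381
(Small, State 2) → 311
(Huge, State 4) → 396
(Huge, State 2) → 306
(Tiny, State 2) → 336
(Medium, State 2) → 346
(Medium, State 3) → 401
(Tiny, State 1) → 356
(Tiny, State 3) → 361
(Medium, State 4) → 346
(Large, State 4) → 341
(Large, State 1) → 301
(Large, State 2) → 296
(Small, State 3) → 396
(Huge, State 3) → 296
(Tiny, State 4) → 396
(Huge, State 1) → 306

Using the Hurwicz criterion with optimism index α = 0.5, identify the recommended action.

Tiny: 0.5·396 + 0.5·336 = 366
Small: 0.5·396 + 0.5·306 = 351
Medium: 0.5·401 + 0.5·346 = 373.5
Large: 0.5·381 + 0.5·296 = 338.5
Huge: 0.5·396 + 0.5·296 = 346
Highest Hurwicz score = 373.5 → Medium.

Medium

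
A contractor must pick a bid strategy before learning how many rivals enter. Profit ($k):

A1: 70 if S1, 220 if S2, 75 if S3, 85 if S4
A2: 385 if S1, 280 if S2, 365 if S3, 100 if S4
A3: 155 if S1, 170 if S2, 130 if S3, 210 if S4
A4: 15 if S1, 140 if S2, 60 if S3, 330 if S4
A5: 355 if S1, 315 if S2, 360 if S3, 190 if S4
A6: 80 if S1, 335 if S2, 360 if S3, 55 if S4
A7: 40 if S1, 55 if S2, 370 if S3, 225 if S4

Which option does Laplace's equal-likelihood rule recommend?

A5

Row averages: A1=112.5, A2=282.5, A3=166.25, A4=136.25, A5=305, A6=207.5, A7=172.5
Highest average = 305 → A5.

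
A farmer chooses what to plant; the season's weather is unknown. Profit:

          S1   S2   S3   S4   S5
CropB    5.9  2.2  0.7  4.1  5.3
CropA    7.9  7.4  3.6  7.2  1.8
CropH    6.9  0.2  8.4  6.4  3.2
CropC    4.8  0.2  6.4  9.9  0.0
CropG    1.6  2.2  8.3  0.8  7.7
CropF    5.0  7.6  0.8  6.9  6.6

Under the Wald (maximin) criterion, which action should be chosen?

CropA

Row minima: CropB=0.7, CropA=1.8, CropH=0.2, CropC=0.0, CropG=0.8, CropF=0.8
Best worst-case = 1.8 → CropA.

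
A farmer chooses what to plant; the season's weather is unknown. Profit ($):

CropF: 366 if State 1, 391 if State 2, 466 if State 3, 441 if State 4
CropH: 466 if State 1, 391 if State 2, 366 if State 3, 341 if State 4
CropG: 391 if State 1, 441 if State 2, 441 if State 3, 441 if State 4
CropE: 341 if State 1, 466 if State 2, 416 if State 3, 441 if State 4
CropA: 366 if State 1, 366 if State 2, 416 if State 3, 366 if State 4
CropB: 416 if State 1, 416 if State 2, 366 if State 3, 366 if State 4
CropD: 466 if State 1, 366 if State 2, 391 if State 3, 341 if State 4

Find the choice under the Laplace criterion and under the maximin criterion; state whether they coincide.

laplace → CropG; maximin → CropG (agree)

Row averages: CropF=416, CropH=391, CropG=428.5, CropE=416, CropA=378.5, CropB=391, CropD=391
Highest average = 428.5 → CropG.
Row minima: CropF=366, CropH=341, CropG=391, CropE=341, CropA=366, CropB=366, CropD=341
Best worst-case = 391 → CropG.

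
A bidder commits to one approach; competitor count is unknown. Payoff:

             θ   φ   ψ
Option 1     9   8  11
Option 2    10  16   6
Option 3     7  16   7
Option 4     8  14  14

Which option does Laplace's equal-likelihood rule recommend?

Row averages: Option 1=28/3, Option 2=32/3, Option 3=10, Option 4=12
Highest average = 12 → Option 4.

Option 4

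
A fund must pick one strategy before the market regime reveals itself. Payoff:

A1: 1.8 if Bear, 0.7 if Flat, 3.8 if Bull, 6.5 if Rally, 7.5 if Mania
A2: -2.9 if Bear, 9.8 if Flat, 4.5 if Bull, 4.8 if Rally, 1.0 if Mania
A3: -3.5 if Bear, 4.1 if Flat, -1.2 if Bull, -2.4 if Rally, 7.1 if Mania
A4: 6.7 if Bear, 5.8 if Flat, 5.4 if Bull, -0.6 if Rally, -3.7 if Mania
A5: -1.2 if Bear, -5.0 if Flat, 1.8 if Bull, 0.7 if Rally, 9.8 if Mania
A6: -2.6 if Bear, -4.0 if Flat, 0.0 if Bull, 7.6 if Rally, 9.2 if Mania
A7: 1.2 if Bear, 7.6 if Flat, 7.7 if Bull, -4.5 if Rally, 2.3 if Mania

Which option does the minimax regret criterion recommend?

Column bests: Bear=6.7, Flat=9.8, Bull=7.7, Rally=7.6, Mania=9.8.
A1 regrets: 4.9, 9.1, 3.9, 1.1, 2.3 → max 9.1
A2 regrets: 9.6, 0.0, 3.2, 2.8, 8.8 → max 9.6
A3 regrets: 10.2, 5.7, 8.9, 10.0, 2.7 → max 10.2
A4 regrets: 0.0, 4.0, 2.3, 8.2, 13.5 → max 13.5
A5 regrets: 7.9, 14.8, 5.9, 6.9, 0.0 → max 14.8
A6 regrets: 9.3, 13.8, 7.7, 0.0, 0.6 → max 13.8
A7 regrets: 5.5, 2.2, 0.0, 12.1, 7.5 → max 12.1
Smallest max regret = 9.1 → A1.

A1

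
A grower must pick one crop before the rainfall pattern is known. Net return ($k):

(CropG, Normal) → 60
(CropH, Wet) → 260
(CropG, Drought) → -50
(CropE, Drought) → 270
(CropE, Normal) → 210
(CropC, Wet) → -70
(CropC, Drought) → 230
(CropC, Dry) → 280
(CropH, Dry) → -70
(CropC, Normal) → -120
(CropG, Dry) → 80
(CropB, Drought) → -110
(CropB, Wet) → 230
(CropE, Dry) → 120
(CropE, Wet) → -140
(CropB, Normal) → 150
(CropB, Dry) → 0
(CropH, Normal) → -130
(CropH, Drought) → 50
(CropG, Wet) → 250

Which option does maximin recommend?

Row minima: CropH=-130, CropG=-50, CropE=-140, CropB=-110, CropC=-120
Best worst-case = -50 → CropG.

CropG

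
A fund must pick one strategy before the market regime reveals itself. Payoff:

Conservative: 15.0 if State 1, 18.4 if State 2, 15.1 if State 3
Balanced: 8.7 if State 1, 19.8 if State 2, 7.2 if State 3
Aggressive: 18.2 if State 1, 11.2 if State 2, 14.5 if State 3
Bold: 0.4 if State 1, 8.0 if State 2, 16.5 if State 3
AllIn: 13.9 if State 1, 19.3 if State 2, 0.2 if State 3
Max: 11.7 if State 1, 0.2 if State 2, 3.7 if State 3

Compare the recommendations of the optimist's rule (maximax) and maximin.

Row maxima: Conservative=18.4, Balanced=19.8, Aggressive=18.2, Bold=16.5, AllIn=19.3, Max=11.7
Best best-case = 19.8 → Balanced.
Row minima: Conservative=15.0, Balanced=7.2, Aggressive=11.2, Bold=0.4, AllIn=0.2, Max=0.2
Best worst-case = 15.0 → Conservative.

maximax → Balanced; maximin → Conservative (disagree)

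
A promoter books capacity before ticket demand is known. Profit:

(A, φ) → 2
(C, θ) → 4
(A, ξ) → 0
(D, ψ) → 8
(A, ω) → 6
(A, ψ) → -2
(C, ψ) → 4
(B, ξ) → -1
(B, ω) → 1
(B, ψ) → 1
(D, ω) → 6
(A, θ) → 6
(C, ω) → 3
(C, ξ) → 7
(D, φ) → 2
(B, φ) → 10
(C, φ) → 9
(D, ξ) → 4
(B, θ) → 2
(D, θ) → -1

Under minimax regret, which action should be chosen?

C

Column bests: θ=6, φ=10, ψ=8, ω=6, ξ=7.
A regrets: 0, 8, 10, 0, 7 → max 10
B regrets: 4, 0, 7, 5, 8 → max 8
C regrets: 2, 1, 4, 3, 0 → max 4
D regrets: 7, 8, 0, 0, 3 → max 8
Smallest max regret = 4 → C.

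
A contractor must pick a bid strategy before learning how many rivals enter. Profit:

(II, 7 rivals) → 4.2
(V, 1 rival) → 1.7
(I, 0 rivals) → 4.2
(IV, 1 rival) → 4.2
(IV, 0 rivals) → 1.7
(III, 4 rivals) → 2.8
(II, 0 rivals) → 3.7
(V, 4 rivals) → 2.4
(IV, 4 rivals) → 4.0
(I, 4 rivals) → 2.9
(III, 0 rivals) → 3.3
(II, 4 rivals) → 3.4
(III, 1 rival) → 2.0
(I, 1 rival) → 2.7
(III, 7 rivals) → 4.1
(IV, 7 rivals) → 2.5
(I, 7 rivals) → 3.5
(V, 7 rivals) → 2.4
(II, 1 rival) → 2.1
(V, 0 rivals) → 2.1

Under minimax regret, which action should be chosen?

Column bests: 0 rivals=4.2, 1 rival=4.2, 4 rivals=4.0, 7 rivals=4.2.
I regrets: 0.0, 1.5, 1.1, 0.7 → max 1.5
II regrets: 0.5, 2.1, 0.6, 0.0 → max 2.1
III regrets: 0.9, 2.2, 1.2, 0.1 → max 2.2
IV regrets: 2.5, 0.0, 0.0, 1.7 → max 2.5
V regrets: 2.1, 2.5, 1.6, 1.8 → max 2.5
Smallest max regret = 1.5 → I.

I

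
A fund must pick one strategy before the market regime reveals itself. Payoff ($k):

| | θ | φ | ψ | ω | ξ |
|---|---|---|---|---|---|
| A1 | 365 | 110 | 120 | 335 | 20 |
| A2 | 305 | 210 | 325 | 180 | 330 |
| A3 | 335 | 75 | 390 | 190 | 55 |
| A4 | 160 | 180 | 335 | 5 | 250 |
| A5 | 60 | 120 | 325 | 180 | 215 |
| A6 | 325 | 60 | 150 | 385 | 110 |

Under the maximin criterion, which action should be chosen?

A2

Row minima: A1=20, A2=180, A3=55, A4=5, A5=60, A6=60
Best worst-case = 180 → A2.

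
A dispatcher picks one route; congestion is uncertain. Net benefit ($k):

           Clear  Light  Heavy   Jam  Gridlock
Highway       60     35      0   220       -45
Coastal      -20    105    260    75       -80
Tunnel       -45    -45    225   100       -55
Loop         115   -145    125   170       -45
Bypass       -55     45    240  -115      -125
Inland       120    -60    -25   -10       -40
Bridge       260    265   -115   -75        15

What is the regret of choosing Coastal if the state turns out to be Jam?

145

Best payoff under Jam is 220.
Regret = 220 − 75 = 145.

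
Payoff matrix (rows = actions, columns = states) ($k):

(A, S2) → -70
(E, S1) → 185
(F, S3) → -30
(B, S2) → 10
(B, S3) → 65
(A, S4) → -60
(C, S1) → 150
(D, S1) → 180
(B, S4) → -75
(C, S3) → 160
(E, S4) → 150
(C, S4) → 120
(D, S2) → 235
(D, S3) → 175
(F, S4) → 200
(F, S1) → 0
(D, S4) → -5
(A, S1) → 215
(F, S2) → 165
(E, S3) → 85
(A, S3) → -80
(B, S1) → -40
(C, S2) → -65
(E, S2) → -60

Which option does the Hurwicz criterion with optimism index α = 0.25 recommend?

D

A: 0.25·215 + 0.75·(-80) = -6.25
B: 0.25·65 + 0.75·(-75) = -40
C: 0.25·160 + 0.75·(-65) = -8.75
D: 0.25·235 + 0.75·(-5) = 55
E: 0.25·185 + 0.75·(-60) = 1.25
F: 0.25·200 + 0.75·(-30) = 27.5
Highest Hurwicz score = 55 → D.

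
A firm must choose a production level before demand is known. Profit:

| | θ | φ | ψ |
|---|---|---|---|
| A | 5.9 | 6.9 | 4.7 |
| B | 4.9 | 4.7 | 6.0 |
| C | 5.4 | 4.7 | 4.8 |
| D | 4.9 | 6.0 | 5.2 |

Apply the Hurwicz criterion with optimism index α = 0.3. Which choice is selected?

A

A: 0.3·6.9 + 0.7·4.7 = 5.36
B: 0.3·6.0 + 0.7·4.7 = 5.09
C: 0.3·5.4 + 0.7·4.7 = 4.91
D: 0.3·6.0 + 0.7·4.9 = 5.23
Highest Hurwicz score = 5.36 → A.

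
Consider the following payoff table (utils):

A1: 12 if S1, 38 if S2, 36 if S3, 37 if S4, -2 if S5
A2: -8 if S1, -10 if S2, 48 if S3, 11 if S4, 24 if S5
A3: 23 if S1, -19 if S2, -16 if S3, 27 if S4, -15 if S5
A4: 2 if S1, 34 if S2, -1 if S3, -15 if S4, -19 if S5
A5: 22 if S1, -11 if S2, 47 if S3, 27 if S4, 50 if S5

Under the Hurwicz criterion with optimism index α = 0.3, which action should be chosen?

A1

A1: 0.3·38 + 0.7·(-2) = 10
A2: 0.3·48 + 0.7·(-10) = 7.4
A3: 0.3·27 + 0.7·(-19) = -5.2
A4: 0.3·34 + 0.7·(-19) = -3.1
A5: 0.3·50 + 0.7·(-11) = 7.3
Highest Hurwicz score = 10 → A1.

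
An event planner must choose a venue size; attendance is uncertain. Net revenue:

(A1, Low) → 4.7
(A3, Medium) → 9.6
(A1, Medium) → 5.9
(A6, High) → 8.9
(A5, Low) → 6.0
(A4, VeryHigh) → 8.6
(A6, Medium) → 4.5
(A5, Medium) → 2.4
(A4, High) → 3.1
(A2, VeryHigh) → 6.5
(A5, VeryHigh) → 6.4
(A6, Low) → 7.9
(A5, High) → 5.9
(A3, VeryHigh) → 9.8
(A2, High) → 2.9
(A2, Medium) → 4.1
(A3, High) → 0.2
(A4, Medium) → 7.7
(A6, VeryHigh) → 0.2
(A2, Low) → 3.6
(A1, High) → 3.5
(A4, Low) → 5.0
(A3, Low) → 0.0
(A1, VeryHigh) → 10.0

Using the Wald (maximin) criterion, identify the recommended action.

Row minima: A1=3.5, A2=2.9, A3=0.0, A4=3.1, A5=2.4, A6=0.2
Best worst-case = 3.5 → A1.

A1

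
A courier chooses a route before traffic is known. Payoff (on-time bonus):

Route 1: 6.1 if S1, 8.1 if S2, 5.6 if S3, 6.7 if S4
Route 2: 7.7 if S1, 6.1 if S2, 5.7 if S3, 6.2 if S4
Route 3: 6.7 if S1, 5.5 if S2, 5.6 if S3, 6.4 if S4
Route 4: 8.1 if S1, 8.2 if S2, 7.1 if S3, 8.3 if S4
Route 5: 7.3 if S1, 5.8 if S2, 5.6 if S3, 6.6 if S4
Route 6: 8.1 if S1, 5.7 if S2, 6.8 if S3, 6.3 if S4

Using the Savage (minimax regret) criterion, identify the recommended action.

Route 4

Column bests: S1=8.1, S2=8.2, S3=7.1, S4=8.3.
Route 1 regrets: 2.0, 0.1, 1.5, 1.6 → max 2.0
Route 2 regrets: 0.4, 2.1, 1.4, 2.1 → max 2.1
Route 3 regrets: 1.4, 2.7, 1.5, 1.9 → max 2.7
Route 4 regrets: 0.0, 0.0, 0.0, 0.0 → max 0.0
Route 5 regrets: 0.8, 2.4, 1.5, 1.7 → max 2.4
Route 6 regrets: 0.0, 2.5, 0.3, 2.0 → max 2.5
Smallest max regret = 0.0 → Route 4.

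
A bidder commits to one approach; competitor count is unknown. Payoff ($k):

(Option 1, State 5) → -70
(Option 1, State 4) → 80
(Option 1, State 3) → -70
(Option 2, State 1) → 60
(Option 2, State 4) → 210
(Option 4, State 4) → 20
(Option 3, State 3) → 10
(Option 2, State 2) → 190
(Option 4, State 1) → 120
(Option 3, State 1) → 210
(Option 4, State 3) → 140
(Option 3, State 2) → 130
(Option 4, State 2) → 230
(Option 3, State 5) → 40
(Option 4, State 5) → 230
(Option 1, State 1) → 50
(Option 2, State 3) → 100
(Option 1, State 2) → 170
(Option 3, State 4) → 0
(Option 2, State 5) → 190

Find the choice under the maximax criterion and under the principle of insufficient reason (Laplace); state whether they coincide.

Row maxima: Option 1=170, Option 2=210, Option 3=210, Option 4=230
Best best-case = 230 → Option 4.
Row averages: Option 1=32, Option 2=150, Option 3=78, Option 4=148
Highest average = 150 → Option 2.

maximax → Option 4; laplace → Option 2 (disagree)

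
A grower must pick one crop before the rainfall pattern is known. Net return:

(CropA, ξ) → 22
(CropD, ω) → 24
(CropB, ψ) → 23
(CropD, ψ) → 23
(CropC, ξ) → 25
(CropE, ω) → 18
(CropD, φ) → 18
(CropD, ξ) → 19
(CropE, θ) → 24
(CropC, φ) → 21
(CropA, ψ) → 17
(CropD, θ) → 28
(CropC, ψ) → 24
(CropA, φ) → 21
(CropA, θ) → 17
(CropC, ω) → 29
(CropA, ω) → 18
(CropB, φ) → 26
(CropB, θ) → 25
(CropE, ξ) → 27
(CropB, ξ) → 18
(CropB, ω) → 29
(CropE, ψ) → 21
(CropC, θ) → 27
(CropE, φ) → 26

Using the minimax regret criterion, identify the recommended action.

CropC

Column bests: θ=28, φ=26, ψ=24, ω=29, ξ=27.
CropB regrets: 3, 0, 1, 0, 9 → max 9
CropA regrets: 11, 5, 7, 11, 5 → max 11
CropC regrets: 1, 5, 0, 0, 2 → max 5
CropD regrets: 0, 8, 1, 5, 8 → max 8
CropE regrets: 4, 0, 3, 11, 0 → max 11
Smallest max regret = 5 → CropC.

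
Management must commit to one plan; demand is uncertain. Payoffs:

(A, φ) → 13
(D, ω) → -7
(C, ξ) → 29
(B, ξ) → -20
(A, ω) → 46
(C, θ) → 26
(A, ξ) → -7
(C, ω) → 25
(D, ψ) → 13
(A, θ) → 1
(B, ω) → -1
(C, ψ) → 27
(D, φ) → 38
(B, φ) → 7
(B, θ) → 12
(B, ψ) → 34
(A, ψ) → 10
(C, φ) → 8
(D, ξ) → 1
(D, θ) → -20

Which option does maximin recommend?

C

Row minima: A=-7, B=-20, C=8, D=-20
Best worst-case = 8 → C.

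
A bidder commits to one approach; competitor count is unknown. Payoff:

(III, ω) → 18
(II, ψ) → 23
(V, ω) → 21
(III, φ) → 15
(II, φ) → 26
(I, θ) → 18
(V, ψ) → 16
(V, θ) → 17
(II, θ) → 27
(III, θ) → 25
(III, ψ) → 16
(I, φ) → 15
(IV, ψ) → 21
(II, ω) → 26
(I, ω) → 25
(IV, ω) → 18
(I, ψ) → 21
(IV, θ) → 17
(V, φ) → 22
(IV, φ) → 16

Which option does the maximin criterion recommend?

Row minima: I=15, II=23, III=15, IV=16, V=16
Best worst-case = 23 → II.

II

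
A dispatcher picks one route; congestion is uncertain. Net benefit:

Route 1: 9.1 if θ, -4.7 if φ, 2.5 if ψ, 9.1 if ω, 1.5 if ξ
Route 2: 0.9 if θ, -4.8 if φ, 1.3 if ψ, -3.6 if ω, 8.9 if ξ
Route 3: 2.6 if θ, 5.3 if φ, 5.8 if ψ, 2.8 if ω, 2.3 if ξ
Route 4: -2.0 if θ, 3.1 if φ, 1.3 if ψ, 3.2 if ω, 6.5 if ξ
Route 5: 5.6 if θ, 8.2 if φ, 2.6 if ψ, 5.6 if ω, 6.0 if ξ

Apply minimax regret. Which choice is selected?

Route 5

Column bests: θ=9.1, φ=8.2, ψ=5.8, ω=9.1, ξ=8.9.
Route 1 regrets: 0.0, 12.9, 3.3, 0.0, 7.4 → max 12.9
Route 2 regrets: 8.2, 13.0, 4.5, 12.7, 0.0 → max 13.0
Route 3 regrets: 6.5, 2.9, 0.0, 6.3, 6.6 → max 6.6
Route 4 regrets: 11.1, 5.1, 4.5, 5.9, 2.4 → max 11.1
Route 5 regrets: 3.5, 0.0, 3.2, 3.5, 2.9 → max 3.5
Smallest max regret = 3.5 → Route 5.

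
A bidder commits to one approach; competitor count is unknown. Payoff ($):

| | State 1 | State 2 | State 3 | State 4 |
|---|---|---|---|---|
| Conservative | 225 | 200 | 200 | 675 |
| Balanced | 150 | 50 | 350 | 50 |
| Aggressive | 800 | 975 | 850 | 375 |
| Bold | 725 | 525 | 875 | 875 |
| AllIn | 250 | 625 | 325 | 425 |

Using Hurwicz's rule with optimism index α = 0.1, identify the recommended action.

Conservative: 0.1·675 + 0.9·200 = 247.5
Balanced: 0.1·350 + 0.9·50 = 80
Aggressive: 0.1·975 + 0.9·375 = 435
Bold: 0.1·875 + 0.9·525 = 560
AllIn: 0.1·625 + 0.9·250 = 287.5
Highest Hurwicz score = 560 → Bold.

Bold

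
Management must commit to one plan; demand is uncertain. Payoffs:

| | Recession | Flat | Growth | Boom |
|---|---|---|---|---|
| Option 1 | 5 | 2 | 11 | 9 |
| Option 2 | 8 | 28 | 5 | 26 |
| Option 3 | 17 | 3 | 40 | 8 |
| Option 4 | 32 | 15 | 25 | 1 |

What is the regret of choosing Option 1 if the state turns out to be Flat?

Best payoff under Flat is 28.
Regret = 28 − 2 = 26.

26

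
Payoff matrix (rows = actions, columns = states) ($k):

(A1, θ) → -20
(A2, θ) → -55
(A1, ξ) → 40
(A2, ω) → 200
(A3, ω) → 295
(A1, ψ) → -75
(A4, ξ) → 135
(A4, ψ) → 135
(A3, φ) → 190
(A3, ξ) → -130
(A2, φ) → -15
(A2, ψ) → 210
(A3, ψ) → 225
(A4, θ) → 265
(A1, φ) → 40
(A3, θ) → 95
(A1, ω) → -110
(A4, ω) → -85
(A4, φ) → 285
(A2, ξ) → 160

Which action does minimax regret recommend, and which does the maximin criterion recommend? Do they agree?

minimax regret → A3; maximin → A2 (disagree)

Column bests: θ=265, φ=285, ψ=225, ω=295, ξ=160.
A1 regrets: 285, 245, 300, 405, 120 → max 405
A2 regrets: 320, 300, 15, 95, 0 → max 320
A3 regrets: 170, 95, 0, 0, 290 → max 290
A4 regrets: 0, 0, 90, 380, 25 → max 380
Smallest max regret = 290 → A3.
Row minima: A1=-110, A2=-55, A3=-130, A4=-85
Best worst-case = -55 → A2.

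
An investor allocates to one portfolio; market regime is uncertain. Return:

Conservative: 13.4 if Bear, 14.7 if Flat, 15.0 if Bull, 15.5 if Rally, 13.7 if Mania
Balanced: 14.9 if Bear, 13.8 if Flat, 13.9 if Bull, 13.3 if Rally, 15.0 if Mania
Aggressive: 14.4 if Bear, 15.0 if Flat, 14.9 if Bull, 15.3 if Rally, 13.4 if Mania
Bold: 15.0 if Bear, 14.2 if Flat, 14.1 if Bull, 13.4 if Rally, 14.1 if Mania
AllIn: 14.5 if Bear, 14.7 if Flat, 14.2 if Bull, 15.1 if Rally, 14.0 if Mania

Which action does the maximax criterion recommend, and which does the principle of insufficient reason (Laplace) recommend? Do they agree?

Row maxima: Conservative=15.5, Balanced=15.0, Aggressive=15.3, Bold=15.0, AllIn=15.1
Best best-case = 15.5 → Conservative.
Row averages: Conservative=14.46, Balanced=14.18, Aggressive=14.6, Bold=14.16, AllIn=14.5
Highest average = 14.6 → Aggressive.

maximax → Conservative; laplace → Aggressive (disagree)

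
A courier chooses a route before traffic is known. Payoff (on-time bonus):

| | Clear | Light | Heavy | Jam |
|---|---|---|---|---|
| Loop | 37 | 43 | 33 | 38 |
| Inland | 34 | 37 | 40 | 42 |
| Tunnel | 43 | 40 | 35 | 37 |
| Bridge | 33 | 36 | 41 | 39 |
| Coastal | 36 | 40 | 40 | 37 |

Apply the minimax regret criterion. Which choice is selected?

Column bests: Clear=43, Light=43, Heavy=41, Jam=42.
Loop regrets: 6, 0, 8, 4 → max 8
Inland regrets: 9, 6, 1, 0 → max 9
Tunnel regrets: 0, 3, 6, 5 → max 6
Bridge regrets: 10, 7, 0, 3 → max 10
Coastal regrets: 7, 3, 1, 5 → max 7
Smallest max regret = 6 → Tunnel.

Tunnel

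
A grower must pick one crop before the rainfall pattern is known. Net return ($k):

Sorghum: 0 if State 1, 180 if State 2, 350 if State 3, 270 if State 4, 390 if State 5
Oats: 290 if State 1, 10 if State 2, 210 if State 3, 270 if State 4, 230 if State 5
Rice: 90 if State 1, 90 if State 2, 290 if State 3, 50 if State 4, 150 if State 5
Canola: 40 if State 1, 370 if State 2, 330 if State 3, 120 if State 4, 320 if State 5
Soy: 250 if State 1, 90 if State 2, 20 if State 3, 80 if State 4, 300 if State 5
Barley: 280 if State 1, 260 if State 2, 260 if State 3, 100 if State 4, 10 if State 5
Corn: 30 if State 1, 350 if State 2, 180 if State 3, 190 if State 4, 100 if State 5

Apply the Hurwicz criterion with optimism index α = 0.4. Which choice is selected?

Sorghum: 0.4·390 + 0.6·0 = 156
Oats: 0.4·290 + 0.6·10 = 122
Rice: 0.4·290 + 0.6·50 = 146
Canola: 0.4·370 + 0.6·40 = 172
Soy: 0.4·300 + 0.6·20 = 132
Barley: 0.4·280 + 0.6·10 = 118
Corn: 0.4·350 + 0.6·30 = 158
Highest Hurwicz score = 172 → Canola.

Canola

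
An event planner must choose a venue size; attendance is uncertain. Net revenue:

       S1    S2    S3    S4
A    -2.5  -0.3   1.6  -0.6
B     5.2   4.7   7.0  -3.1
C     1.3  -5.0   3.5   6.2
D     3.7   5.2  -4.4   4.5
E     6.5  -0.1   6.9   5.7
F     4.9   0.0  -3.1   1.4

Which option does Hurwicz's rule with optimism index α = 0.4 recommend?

E

A: 0.4·1.6 + 0.6·(-2.5) = -0.86
B: 0.4·7.0 + 0.6·(-3.1) = 0.94
C: 0.4·6.2 + 0.6·(-5.0) = -0.52
D: 0.4·5.2 + 0.6·(-4.4) = -0.56
E: 0.4·6.9 + 0.6·(-0.1) = 2.7
F: 0.4·4.9 + 0.6·(-3.1) = 0.1
Highest Hurwicz score = 2.7 → E.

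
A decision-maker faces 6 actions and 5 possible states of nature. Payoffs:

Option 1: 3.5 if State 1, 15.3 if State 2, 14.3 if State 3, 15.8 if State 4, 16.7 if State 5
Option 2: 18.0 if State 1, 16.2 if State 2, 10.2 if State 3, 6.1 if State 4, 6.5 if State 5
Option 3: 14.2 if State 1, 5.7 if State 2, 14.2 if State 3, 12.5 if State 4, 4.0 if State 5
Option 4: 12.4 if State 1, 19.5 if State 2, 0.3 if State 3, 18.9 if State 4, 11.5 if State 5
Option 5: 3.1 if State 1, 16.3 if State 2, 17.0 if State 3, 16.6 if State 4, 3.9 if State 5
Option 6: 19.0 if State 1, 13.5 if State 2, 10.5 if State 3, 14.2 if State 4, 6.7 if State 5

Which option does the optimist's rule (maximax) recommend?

Option 4

Row maxima: Option 1=16.7, Option 2=18.0, Option 3=14.2, Option 4=19.5, Option 5=17.0, Option 6=19.0
Best best-case = 19.5 → Option 4.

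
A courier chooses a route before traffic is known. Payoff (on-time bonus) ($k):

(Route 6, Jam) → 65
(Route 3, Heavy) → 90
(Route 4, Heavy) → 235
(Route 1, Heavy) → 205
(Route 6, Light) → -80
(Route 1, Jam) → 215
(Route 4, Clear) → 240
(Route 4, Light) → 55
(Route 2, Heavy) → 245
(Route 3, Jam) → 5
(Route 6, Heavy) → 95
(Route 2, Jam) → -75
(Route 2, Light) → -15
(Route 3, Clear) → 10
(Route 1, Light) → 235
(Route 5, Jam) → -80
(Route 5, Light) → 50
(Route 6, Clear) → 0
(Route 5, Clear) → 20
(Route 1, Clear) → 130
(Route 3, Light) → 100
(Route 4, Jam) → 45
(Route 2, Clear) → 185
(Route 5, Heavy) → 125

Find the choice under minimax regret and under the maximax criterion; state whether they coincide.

minimax regret → Route 1; maximax → Route 2 (disagree)

Column bests: Clear=240, Light=235, Heavy=245, Jam=215.
Route 1 regrets: 110, 0, 40, 0 → max 110
Route 2 regrets: 55, 250, 0, 290 → max 290
Route 3 regrets: 230, 135, 155, 210 → max 230
Route 4 regrets: 0, 180, 10, 170 → max 180
Route 5 regrets: 220, 185, 120, 295 → max 295
Route 6 regrets: 240, 315, 150, 150 → max 315
Smallest max regret = 110 → Route 1.
Row maxima: Route 1=235, Route 2=245, Route 3=100, Route 4=240, Route 5=125, Route 6=95
Best best-case = 245 → Route 2.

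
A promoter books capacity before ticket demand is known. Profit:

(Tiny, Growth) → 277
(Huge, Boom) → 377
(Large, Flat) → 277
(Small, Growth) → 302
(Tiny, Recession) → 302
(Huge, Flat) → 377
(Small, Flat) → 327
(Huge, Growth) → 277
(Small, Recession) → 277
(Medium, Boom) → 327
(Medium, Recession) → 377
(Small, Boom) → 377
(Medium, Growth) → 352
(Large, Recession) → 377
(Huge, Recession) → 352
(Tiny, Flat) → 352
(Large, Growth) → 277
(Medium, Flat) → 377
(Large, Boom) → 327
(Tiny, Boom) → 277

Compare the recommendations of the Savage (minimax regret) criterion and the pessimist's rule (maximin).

minimax regret → Medium; maximin → Medium (agree)

Column bests: Recession=377, Flat=377, Growth=352, Boom=377.
Tiny regrets: 75, 25, 75, 100 → max 100
Small regrets: 100, 50, 50, 0 → max 100
Medium regrets: 0, 0, 0, 50 → max 50
Large regrets: 0, 100, 75, 50 → max 100
Huge regrets: 25, 0, 75, 0 → max 75
Smallest max regret = 50 → Medium.
Row minima: Tiny=277, Small=277, Medium=327, Large=277, Huge=277
Best worst-case = 327 → Medium.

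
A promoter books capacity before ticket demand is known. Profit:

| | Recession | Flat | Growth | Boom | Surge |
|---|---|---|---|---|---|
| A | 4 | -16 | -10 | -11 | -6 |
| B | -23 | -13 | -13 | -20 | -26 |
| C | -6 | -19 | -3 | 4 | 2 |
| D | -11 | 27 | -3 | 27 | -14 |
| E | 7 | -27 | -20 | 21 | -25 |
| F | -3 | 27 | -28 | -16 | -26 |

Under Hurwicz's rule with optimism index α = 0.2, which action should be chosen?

A: 0.2·4 + 0.8·(-16) = -12
B: 0.2·(-13) + 0.8·(-26) = -23.4
C: 0.2·4 + 0.8·(-19) = -14.4
D: 0.2·27 + 0.8·(-14) = -5.8
E: 0.2·21 + 0.8·(-27) = -17.4
F: 0.2·27 + 0.8·(-28) = -17
Highest Hurwicz score = -5.8 → D.

D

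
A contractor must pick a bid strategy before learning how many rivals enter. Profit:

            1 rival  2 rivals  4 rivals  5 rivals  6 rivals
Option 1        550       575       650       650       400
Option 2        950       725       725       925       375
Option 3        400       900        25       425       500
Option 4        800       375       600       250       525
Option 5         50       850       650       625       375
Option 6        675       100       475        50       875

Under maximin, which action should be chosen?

Row minima: Option 1=400, Option 2=375, Option 3=25, Option 4=250, Option 5=50, Option 6=50
Best worst-case = 400 → Option 1.

Option 1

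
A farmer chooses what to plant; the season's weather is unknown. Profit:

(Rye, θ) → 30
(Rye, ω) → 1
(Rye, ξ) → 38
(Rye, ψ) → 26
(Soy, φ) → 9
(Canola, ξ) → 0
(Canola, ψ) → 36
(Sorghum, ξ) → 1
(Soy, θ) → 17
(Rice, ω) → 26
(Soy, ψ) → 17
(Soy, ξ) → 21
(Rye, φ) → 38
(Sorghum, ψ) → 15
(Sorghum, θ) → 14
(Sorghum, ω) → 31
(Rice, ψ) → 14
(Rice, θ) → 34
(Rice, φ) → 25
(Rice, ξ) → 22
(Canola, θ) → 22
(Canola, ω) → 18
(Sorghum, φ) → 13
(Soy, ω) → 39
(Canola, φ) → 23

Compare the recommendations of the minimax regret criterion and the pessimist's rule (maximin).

Column bests: θ=34, φ=38, ψ=36, ω=39, ξ=38.
Canola regrets: 12, 15, 0, 21, 38 → max 38
Sorghum regrets: 20, 25, 21, 8, 37 → max 37
Rice regrets: 0, 13, 22, 13, 16 → max 22
Soy regrets: 17, 29, 19, 0, 17 → max 29
Rye regrets: 4, 0, 10, 38, 0 → max 38
Smallest max regret = 22 → Rice.
Row minima: Canola=0, Sorghum=1, Rice=14, Soy=9, Rye=1
Best worst-case = 14 → Rice.

minimax regret → Rice; maximin → Rice (agree)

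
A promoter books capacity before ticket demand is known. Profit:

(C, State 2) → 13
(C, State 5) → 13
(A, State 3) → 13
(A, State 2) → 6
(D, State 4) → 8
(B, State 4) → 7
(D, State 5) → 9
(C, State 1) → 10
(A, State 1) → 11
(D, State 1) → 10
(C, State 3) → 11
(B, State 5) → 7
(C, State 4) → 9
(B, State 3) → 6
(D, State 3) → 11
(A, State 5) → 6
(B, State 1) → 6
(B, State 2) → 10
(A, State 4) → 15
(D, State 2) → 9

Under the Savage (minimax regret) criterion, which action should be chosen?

C

Column bests: State 1=11, State 2=13, State 3=13, State 4=15, State 5=13.
A regrets: 0, 7, 0, 0, 7 → max 7
B regrets: 5, 3, 7, 8, 6 → max 8
C regrets: 1, 0, 2, 6, 0 → max 6
D regrets: 1, 4, 2, 7, 4 → max 7
Smallest max regret = 6 → C.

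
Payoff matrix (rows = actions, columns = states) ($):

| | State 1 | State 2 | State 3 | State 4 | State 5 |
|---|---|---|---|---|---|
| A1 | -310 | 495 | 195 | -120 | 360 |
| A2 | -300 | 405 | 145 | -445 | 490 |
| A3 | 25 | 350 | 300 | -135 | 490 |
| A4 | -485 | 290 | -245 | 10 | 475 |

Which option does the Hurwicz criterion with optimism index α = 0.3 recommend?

A3

A1: 0.3·495 + 0.7·(-310) = -68.5
A2: 0.3·490 + 0.7·(-445) = -164.5
A3: 0.3·490 + 0.7·(-135) = 52.5
A4: 0.3·475 + 0.7·(-485) = -197
Highest Hurwicz score = 52.5 → A3.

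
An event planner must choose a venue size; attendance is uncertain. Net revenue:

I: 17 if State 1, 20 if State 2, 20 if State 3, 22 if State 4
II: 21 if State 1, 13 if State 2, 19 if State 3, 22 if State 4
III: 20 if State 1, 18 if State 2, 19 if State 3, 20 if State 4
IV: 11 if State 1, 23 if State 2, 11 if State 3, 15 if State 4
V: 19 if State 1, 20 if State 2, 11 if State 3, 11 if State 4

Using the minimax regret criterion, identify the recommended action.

I

Column bests: State 1=21, State 2=23, State 3=20, State 4=22.
I regrets: 4, 3, 0, 0 → max 4
II regrets: 0, 10, 1, 0 → max 10
III regrets: 1, 5, 1, 2 → max 5
IV regrets: 10, 0, 9, 7 → max 10
V regrets: 2, 3, 9, 11 → max 11
Smallest max regret = 4 → I.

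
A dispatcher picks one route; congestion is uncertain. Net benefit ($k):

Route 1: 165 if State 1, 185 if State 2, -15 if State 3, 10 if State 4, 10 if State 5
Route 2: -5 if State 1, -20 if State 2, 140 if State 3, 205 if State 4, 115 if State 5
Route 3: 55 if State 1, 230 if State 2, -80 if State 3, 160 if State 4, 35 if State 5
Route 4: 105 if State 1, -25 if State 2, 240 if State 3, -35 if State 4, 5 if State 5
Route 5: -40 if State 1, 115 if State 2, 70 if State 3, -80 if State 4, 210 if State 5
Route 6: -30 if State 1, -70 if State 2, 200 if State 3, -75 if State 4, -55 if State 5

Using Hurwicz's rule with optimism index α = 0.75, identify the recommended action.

Route 1: 0.75·185 + 0.25·(-15) = 135
Route 2: 0.75·205 + 0.25·(-20) = 148.75
Route 3: 0.75·230 + 0.25·(-80) = 152.5
Route 4: 0.75·240 + 0.25·(-35) = 171.25
Route 5: 0.75·210 + 0.25·(-80) = 137.5
Route 6: 0.75·200 + 0.25·(-75) = 131.25
Highest Hurwicz score = 171.25 → Route 4.

Route 4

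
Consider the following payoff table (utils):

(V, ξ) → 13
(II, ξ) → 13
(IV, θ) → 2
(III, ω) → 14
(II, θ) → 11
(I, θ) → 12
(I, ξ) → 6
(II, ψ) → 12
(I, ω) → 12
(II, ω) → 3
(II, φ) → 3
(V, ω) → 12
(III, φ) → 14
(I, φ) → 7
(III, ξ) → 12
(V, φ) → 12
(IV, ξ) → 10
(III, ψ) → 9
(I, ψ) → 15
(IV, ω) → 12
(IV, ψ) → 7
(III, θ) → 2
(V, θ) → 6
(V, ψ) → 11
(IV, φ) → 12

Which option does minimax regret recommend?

Column bests: θ=12, φ=14, ψ=15, ω=14, ξ=13.
I regrets: 0, 7, 0, 2, 7 → max 7
II regrets: 1, 11, 3, 11, 0 → max 11
III regrets: 10, 0, 6, 0, 1 → max 10
IV regrets: 10, 2, 8, 2, 3 → max 10
V regrets: 6, 2, 4, 2, 0 → max 6
Smallest max regret = 6 → V.

V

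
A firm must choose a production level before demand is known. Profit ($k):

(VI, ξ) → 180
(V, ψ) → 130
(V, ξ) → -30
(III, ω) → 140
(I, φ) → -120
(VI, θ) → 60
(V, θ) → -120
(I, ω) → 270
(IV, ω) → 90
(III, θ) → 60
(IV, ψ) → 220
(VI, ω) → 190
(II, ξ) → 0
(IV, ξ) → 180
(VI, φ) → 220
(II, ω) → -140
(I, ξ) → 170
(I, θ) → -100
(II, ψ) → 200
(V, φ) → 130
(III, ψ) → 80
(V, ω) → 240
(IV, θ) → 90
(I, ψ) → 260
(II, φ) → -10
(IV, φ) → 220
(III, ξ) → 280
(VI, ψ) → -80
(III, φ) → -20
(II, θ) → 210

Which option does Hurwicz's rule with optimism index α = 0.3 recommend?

I: 0.3·270 + 0.7·(-120) = -3
II: 0.3·210 + 0.7·(-140) = -35
III: 0.3·280 + 0.7·(-20) = 70
IV: 0.3·220 + 0.7·90 = 129
V: 0.3·240 + 0.7·(-120) = -12
VI: 0.3·220 + 0.7·(-80) = 10
Highest Hurwicz score = 129 → IV.

IV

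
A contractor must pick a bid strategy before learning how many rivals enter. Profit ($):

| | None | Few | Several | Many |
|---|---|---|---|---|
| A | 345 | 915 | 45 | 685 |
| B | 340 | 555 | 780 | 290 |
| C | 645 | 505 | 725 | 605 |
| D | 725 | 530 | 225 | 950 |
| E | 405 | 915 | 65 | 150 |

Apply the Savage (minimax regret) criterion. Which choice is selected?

C

Column bests: None=725, Few=915, Several=780, Many=950.
A regrets: 380, 0, 735, 265 → max 735
B regrets: 385, 360, 0, 660 → max 660
C regrets: 80, 410, 55, 345 → max 410
D regrets: 0, 385, 555, 0 → max 555
E regrets: 320, 0, 715, 800 → max 800
Smallest max regret = 410 → C.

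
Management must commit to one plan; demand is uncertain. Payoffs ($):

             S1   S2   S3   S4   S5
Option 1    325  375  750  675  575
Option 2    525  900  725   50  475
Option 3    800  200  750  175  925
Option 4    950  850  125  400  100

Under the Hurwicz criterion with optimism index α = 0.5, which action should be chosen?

Option 3

Option 1: 0.5·750 + 0.5·325 = 537.5
Option 2: 0.5·900 + 0.5·50 = 475
Option 3: 0.5·925 + 0.5·175 = 550
Option 4: 0.5·950 + 0.5·100 = 525
Highest Hurwicz score = 550 → Option 3.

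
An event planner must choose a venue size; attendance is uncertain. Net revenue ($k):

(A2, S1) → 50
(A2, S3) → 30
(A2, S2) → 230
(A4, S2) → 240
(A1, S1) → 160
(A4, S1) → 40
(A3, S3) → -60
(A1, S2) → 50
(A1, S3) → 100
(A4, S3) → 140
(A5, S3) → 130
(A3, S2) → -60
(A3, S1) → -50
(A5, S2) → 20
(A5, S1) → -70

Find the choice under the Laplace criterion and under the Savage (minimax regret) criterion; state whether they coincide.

Row averages: A1=310/3, A2=310/3, A3=-170/3, A4=140, A5=80/3
Highest average = 140 → A4.
Column bests: S1=160, S2=240, S3=140.
A1 regrets: 0, 190, 40 → max 190
A2 regrets: 110, 10, 110 → max 110
A3 regrets: 210, 300, 200 → max 300
A4 regrets: 120, 0, 0 → max 120
A5 regrets: 230, 220, 10 → max 230
Smallest max regret = 110 → A2.

laplace → A4; minimax regret → A2 (disagree)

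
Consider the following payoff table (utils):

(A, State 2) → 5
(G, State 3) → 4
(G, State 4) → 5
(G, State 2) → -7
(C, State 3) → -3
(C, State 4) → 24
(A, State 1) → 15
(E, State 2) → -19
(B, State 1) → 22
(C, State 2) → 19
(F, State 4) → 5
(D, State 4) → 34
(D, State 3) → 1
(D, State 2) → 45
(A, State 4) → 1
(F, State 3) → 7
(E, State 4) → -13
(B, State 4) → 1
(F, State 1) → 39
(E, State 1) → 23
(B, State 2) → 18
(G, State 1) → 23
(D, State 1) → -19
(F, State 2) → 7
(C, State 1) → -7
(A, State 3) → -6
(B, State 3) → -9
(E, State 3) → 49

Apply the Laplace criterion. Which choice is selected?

D

Row averages: A=3.75, B=8, C=8.25, D=15.25, E=10, F=14.5, G=6.25
Highest average = 15.25 → D.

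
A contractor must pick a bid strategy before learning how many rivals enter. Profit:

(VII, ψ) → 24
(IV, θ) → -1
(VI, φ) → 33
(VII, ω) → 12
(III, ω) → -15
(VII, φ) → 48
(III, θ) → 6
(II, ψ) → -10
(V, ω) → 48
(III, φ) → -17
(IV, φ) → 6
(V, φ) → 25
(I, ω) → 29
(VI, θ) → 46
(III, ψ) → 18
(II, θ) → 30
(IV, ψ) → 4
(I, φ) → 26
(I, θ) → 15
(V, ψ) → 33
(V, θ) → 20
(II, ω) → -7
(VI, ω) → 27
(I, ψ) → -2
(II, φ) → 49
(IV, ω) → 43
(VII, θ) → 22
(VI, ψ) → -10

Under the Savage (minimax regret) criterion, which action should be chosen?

Column bests: θ=46, φ=49, ψ=33, ω=48.
I regrets: 31, 23, 35, 19 → max 35
II regrets: 16, 0, 43, 55 → max 55
III regrets: 40, 66, 15, 63 → max 66
IV regrets: 47, 43, 29, 5 → max 47
V regrets: 26, 24, 0, 0 → max 26
VI regrets: 0, 16, 43, 21 → max 43
VII regrets: 24, 1, 9, 36 → max 36
Smallest max regret = 26 → V.

V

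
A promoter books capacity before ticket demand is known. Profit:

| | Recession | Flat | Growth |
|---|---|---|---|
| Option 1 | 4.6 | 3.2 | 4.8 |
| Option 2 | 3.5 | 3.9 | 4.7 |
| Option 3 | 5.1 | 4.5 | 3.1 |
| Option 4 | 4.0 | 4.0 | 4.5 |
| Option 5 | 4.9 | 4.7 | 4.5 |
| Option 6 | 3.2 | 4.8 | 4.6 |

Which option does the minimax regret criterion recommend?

Option 5

Column bests: Recession=5.1, Flat=4.8, Growth=4.8.
Option 1 regrets: 0.5, 1.6, 0.0 → max 1.6
Option 2 regrets: 1.6, 0.9, 0.1 → max 1.6
Option 3 regrets: 0.0, 0.3, 1.7 → max 1.7
Option 4 regrets: 1.1, 0.8, 0.3 → max 1.1
Option 5 regrets: 0.2, 0.1, 0.3 → max 0.3
Option 6 regrets: 1.9, 0.0, 0.2 → max 1.9
Smallest max regret = 0.3 → Option 5.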